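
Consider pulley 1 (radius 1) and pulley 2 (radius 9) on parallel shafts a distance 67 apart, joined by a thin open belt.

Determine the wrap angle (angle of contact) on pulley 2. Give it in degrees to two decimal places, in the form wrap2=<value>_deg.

wrap2=193.72_deg

open belt: β = asin((r2−r1)/C) = asin(8/67) = 6.8576°
wrap1 = π − 2β = 166.2847°
wrap2 = π + 2β = 193.7153°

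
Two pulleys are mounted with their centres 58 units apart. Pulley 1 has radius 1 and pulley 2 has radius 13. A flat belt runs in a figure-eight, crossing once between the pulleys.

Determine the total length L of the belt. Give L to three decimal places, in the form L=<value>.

L=163.378

crossed belt: β = asin((r1+r2)/C) = asin(14/58) = 13.9680°
wrap1 = wrap2 = π + 2β = 207.9359°
tangent length = C·cosβ = 56.2850
L = (r1+r2)·wrap + 2·C·cosβ = 14·3.6292 + 2·56.2850 = 163.3783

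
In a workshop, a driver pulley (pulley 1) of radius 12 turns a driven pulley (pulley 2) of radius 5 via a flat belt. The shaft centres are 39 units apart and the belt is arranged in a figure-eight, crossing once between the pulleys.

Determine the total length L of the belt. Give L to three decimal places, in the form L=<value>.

L=138.942

crossed belt: β = asin((r1+r2)/C) = asin(17/39) = 25.8424°
wrap1 = wrap2 = π + 2β = 231.6848°
tangent length = C·cosβ = 35.0999
L = (r1+r2)·wrap + 2·C·cosβ = 17·4.0437 + 2·35.0999 = 138.9420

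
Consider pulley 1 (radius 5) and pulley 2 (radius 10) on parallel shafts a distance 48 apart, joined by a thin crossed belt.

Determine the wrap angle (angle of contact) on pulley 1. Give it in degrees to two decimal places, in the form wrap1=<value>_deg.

wrap1=216.42_deg

crossed belt: β = asin((r1+r2)/C) = asin(15/48) = 18.2100°
wrap1 = wrap2 = π + 2β = 216.4199°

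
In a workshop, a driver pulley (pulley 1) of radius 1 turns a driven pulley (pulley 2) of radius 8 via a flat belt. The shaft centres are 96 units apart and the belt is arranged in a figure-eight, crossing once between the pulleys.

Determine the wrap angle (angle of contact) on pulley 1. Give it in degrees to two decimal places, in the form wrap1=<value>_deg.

wrap1=190.76_deg

crossed belt: β = asin((r1+r2)/C) = asin(9/96) = 5.3794°
wrap1 = wrap2 = π + 2β = 190.7588°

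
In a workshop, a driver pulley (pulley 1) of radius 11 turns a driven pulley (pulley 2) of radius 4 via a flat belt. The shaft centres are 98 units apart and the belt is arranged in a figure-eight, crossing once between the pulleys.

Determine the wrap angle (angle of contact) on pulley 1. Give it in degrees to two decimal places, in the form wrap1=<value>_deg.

crossed belt: β = asin((r1+r2)/C) = asin(15/98) = 8.8044°
wrap1 = wrap2 = π + 2β = 197.6087°

wrap1=197.61_deg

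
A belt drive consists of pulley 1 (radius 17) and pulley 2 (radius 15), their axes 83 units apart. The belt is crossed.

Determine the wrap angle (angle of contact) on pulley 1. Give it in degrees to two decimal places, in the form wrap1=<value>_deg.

crossed belt: β = asin((r1+r2)/C) = asin(32/83) = 22.6774°
wrap1 = wrap2 = π + 2β = 225.3548°

wrap1=225.35_deg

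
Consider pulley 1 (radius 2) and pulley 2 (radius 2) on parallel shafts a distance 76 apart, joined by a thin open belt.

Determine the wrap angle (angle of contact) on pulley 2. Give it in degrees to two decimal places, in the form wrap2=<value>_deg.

wrap2=180.00_deg

open belt: β = asin((r2−r1)/C) = asin(0/76) = 0.0000°
wrap1 = π − 2β = 180.0000°
wrap2 = π + 2β = 180.0000°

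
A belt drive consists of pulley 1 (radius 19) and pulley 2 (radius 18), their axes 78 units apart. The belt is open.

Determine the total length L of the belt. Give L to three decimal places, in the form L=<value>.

open belt: β = asin((r2−r1)/C) = asin(-1/78) = -0.7346°
wrap1 = π − 2β = 181.4692°
wrap2 = π + 2β = 178.5308°
tangent length = C·cosβ = 77.9936
L = r1·wrap1 + r2·wrap2 + 2·C·cosβ = 19·3.1672 + 18·3.1160 + 2·77.9936 = 272.2517

L=272.252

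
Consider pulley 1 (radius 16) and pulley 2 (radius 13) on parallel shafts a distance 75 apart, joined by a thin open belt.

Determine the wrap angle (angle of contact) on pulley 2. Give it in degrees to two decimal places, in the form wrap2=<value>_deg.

wrap2=175.42_deg

open belt: β = asin((r2−r1)/C) = asin(-3/75) = -2.2924°
wrap1 = π − 2β = 184.5849°
wrap2 = π + 2β = 175.4151°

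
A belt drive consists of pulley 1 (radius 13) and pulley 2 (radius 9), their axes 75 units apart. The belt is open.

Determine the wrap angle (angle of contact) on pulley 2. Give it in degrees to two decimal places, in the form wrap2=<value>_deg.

wrap2=173.89_deg

open belt: β = asin((r2−r1)/C) = asin(-4/75) = -3.0572°
wrap1 = π − 2β = 186.1145°
wrap2 = π + 2β = 173.8855°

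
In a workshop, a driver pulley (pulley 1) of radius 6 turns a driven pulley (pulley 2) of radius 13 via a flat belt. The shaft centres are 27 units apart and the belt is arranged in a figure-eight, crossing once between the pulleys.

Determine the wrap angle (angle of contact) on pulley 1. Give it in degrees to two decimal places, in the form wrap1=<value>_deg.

crossed belt: β = asin((r1+r2)/C) = asin(19/27) = 44.7249°
wrap1 = wrap2 = π + 2β = 269.4498°

wrap1=269.45_deg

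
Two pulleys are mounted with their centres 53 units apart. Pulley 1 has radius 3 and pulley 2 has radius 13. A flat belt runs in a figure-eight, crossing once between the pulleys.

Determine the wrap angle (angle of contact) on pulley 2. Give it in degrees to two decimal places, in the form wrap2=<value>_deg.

wrap2=215.14_deg

crossed belt: β = asin((r1+r2)/C) = asin(16/53) = 17.5710°
wrap1 = wrap2 = π + 2β = 215.1419°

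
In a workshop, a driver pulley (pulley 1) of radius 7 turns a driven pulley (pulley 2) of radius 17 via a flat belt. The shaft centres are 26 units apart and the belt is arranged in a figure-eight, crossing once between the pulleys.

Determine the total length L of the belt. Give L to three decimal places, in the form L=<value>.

L=151.846

crossed belt: β = asin((r1+r2)/C) = asin(24/26) = 67.3801°
wrap1 = wrap2 = π + 2β = 314.7603°
tangent length = C·cosβ = 10.0000
L = (r1+r2)·wrap + 2·C·cosβ = 24·5.4936 + 2·10.0000 = 151.8465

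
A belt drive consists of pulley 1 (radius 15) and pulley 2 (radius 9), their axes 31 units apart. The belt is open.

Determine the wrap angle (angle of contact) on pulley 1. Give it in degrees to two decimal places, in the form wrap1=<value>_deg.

open belt: β = asin((r2−r1)/C) = asin(-6/31) = -11.1599°
wrap1 = π − 2β = 202.3199°
wrap2 = π + 2β = 157.6801°

wrap1=202.32_deg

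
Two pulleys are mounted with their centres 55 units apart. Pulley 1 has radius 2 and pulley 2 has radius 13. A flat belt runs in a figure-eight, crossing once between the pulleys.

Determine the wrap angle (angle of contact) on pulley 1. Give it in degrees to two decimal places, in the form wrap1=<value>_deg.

wrap1=211.65_deg

crossed belt: β = asin((r1+r2)/C) = asin(15/55) = 15.8266°
wrap1 = wrap2 = π + 2β = 211.6532°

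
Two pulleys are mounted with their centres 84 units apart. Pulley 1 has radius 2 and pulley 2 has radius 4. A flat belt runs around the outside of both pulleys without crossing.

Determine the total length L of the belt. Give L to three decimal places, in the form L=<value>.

L=186.897

open belt: β = asin((r2−r1)/C) = asin(2/84) = 1.3643°
wrap1 = π − 2β = 177.2714°
wrap2 = π + 2β = 182.7286°
tangent length = C·cosβ = 83.9762
L = r1·wrap1 + r2·wrap2 + 2·C·cosβ = 2·3.0940 + 4·3.1892 + 2·83.9762 = 186.8972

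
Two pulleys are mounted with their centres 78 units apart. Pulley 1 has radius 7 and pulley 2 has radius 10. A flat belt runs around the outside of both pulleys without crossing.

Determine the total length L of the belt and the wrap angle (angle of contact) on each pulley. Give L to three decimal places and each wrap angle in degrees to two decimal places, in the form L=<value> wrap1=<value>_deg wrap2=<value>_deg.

open belt: β = asin((r2−r1)/C) = asin(3/78) = 2.2042°
wrap1 = π − 2β = 175.5915°
wrap2 = π + 2β = 184.4085°
tangent length = C·cosβ = 77.9423
L = r1·wrap1 + r2·wrap2 + 2·C·cosβ = 7·3.0647 + 10·3.2185 + 2·77.9423 = 209.5225

L=209.522 wrap1=175.59_deg wrap2=184.41_deg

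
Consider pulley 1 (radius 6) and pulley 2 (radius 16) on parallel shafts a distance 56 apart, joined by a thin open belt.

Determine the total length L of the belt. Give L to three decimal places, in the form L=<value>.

open belt: β = asin((r2−r1)/C) = asin(10/56) = 10.2866°
wrap1 = π − 2β = 159.4269°
wrap2 = π + 2β = 200.5731°
tangent length = C·cosβ = 55.0999
L = r1·wrap1 + r2·wrap2 + 2·C·cosβ = 6·2.7825 + 16·3.5007 + 2·55.0999 = 182.9055

L=182.906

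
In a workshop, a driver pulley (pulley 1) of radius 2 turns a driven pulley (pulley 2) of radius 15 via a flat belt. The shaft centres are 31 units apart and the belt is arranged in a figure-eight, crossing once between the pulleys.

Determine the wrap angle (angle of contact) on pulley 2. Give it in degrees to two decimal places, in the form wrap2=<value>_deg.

wrap2=246.51_deg

crossed belt: β = asin((r1+r2)/C) = asin(17/31) = 33.2564°
wrap1 = wrap2 = π + 2β = 246.5129°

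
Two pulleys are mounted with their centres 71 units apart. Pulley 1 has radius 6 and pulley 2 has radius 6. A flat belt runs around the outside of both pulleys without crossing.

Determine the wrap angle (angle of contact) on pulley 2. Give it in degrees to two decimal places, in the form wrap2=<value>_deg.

wrap2=180.00_deg

open belt: β = asin((r2−r1)/C) = asin(0/71) = 0.0000°
wrap1 = π − 2β = 180.0000°
wrap2 = π + 2β = 180.0000°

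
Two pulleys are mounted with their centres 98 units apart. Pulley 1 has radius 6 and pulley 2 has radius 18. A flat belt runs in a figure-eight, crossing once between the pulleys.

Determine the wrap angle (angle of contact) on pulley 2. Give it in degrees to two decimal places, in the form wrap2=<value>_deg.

crossed belt: β = asin((r1+r2)/C) = asin(24/98) = 14.1758°
wrap1 = wrap2 = π + 2β = 208.3516°

wrap2=208.35_deg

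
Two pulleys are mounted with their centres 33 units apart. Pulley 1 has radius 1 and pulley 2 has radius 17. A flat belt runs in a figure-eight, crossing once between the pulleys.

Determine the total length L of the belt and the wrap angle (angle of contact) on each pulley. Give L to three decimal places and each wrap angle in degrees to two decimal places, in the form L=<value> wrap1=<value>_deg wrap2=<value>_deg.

crossed belt: β = asin((r1+r2)/C) = asin(18/33) = 33.0557°
wrap1 = wrap2 = π + 2β = 246.1115°
tangent length = C·cosβ = 27.6586
L = (r1+r2)·wrap + 2·C·cosβ = 18·4.2955 + 2·27.6586 = 132.6355

L=132.635 wrap1=246.11_deg wrap2=246.11_deg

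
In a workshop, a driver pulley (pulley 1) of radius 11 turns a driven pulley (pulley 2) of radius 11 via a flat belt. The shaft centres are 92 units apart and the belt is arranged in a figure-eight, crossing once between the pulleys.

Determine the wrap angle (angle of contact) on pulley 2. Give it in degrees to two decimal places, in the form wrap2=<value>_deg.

crossed belt: β = asin((r1+r2)/C) = asin(22/92) = 13.8352°
wrap1 = wrap2 = π + 2β = 207.6704°

wrap2=207.67_deg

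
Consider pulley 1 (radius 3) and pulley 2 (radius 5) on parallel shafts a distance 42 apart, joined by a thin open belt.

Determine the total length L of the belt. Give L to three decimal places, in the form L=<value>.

open belt: β = asin((r2−r1)/C) = asin(2/42) = 2.7294°
wrap1 = π − 2β = 174.5412°
wrap2 = π + 2β = 185.4588°
tangent length = C·cosβ = 41.9524
L = r1·wrap1 + r2·wrap2 + 2·C·cosβ = 3·3.0463 + 5·3.2369 + 2·41.9524 = 109.2280

L=109.228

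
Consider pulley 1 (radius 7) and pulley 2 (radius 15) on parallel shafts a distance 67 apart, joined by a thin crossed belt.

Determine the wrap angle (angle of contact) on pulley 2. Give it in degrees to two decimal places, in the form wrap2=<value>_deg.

crossed belt: β = asin((r1+r2)/C) = asin(22/67) = 19.1692°
wrap1 = wrap2 = π + 2β = 218.3383°

wrap2=218.34_deg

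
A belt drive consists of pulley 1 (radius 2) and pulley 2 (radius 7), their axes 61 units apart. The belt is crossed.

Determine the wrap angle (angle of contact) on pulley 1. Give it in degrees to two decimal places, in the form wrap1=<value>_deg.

crossed belt: β = asin((r1+r2)/C) = asin(9/61) = 8.4844°
wrap1 = wrap2 = π + 2β = 196.9689°

wrap1=196.97_deg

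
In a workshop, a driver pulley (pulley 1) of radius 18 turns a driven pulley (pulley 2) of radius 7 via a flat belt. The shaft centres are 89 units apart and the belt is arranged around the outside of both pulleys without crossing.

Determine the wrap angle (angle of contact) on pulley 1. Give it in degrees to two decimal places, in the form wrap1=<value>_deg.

wrap1=194.20_deg

open belt: β = asin((r2−r1)/C) = asin(-11/89) = -7.0997°
wrap1 = π − 2β = 194.1993°
wrap2 = π + 2β = 165.8007°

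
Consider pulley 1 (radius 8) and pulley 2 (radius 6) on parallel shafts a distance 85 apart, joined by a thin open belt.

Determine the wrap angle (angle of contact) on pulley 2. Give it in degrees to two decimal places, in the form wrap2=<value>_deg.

open belt: β = asin((r2−r1)/C) = asin(-2/85) = -1.3483°
wrap1 = π − 2β = 182.6965°
wrap2 = π + 2β = 177.3035°

wrap2=177.30_deg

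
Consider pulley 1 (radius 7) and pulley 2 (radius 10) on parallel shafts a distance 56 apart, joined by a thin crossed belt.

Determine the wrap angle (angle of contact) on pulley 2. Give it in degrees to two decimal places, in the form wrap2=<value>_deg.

crossed belt: β = asin((r1+r2)/C) = asin(17/56) = 17.6722°
wrap1 = wrap2 = π + 2β = 215.3445°

wrap2=215.34_deg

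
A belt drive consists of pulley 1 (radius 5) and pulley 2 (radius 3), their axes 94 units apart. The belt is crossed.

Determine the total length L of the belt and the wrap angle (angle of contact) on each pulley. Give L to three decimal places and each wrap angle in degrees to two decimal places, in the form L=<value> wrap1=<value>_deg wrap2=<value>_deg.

crossed belt: β = asin((r1+r2)/C) = asin(8/94) = 4.8821°
wrap1 = wrap2 = π + 2β = 189.7643°
tangent length = C·cosβ = 93.6590
L = (r1+r2)·wrap + 2·C·cosβ = 8·3.3120 + 2·93.6590 = 213.8140

L=213.814 wrap1=189.76_deg wrap2=189.76_deg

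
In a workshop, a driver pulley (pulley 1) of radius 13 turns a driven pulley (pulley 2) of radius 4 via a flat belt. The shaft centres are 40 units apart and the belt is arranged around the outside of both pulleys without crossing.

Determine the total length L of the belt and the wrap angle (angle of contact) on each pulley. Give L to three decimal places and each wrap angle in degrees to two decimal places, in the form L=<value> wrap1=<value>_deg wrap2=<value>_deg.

L=135.441 wrap1=206.01_deg wrap2=153.99_deg

open belt: β = asin((r2−r1)/C) = asin(-9/40) = -13.0029°
wrap1 = π − 2β = 206.0058°
wrap2 = π + 2β = 153.9942°
tangent length = C·cosβ = 38.9744
L = r1·wrap1 + r2·wrap2 + 2·C·cosβ = 13·3.5955 + 4·2.6877 + 2·38.9744 = 135.4408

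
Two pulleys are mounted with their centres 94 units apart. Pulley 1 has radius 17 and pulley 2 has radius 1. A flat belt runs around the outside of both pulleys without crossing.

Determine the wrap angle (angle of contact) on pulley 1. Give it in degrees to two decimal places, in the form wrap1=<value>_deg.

open belt: β = asin((r2−r1)/C) = asin(-16/94) = -9.8002°
wrap1 = π − 2β = 199.6004°
wrap2 = π + 2β = 160.3996°

wrap1=199.60_deg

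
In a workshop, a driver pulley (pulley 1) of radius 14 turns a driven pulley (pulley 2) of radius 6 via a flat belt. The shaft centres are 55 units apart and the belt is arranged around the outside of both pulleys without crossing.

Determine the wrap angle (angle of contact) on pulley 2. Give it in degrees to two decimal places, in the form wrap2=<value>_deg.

open belt: β = asin((r2−r1)/C) = asin(-8/55) = -8.3636°
wrap1 = π − 2β = 196.7272°
wrap2 = π + 2β = 163.2728°

wrap2=163.27_deg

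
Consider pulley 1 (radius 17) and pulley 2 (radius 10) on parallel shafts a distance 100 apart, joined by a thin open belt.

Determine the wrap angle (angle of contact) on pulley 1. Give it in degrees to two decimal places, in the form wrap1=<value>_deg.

wrap1=188.03_deg

open belt: β = asin((r2−r1)/C) = asin(-7/100) = -4.0140°
wrap1 = π − 2β = 188.0280°
wrap2 = π + 2β = 171.9720°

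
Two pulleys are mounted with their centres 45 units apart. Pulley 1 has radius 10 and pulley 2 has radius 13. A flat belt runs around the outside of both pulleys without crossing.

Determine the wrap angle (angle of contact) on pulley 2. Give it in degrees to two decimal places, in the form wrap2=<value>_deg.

open belt: β = asin((r2−r1)/C) = asin(3/45) = 3.8226°
wrap1 = π − 2β = 172.3549°
wrap2 = π + 2β = 187.6451°

wrap2=187.65_deg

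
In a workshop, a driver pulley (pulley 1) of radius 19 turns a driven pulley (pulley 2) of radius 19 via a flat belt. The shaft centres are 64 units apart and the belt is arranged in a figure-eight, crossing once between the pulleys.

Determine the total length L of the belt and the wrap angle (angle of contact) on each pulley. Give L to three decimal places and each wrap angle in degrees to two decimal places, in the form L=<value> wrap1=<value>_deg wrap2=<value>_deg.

L=270.690 wrap1=252.85_deg wrap2=252.85_deg

crossed belt: β = asin((r1+r2)/C) = asin(38/64) = 36.4236°
wrap1 = wrap2 = π + 2β = 252.8471°
tangent length = C·cosβ = 51.4976
L = (r1+r2)·wrap + 2·C·cosβ = 38·4.4130 + 2·51.4976 = 270.6897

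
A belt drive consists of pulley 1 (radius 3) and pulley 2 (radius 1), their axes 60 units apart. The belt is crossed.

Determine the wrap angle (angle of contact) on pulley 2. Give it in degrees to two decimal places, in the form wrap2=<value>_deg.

crossed belt: β = asin((r1+r2)/C) = asin(4/60) = 3.8226°
wrap1 = wrap2 = π + 2β = 187.6451°

wrap2=187.65_deg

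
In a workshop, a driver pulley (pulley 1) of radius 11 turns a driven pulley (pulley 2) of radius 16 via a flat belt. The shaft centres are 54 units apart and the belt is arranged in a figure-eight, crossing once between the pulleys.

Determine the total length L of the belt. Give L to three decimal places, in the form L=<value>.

crossed belt: β = asin((r1+r2)/C) = asin(27/54) = 30.0000°
wrap1 = wrap2 = π + 2β = 240.0000°
tangent length = C·cosβ = 46.7654
L = (r1+r2)·wrap + 2·C·cosβ = 27·4.1888 + 2·46.7654 = 206.6281

L=206.628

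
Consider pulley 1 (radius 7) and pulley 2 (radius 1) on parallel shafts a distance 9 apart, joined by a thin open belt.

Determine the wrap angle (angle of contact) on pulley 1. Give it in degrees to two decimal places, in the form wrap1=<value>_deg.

wrap1=263.62_deg

open belt: β = asin((r2−r1)/C) = asin(-6/9) = -41.8103°
wrap1 = π − 2β = 263.6206°
wrap2 = π + 2β = 96.3794°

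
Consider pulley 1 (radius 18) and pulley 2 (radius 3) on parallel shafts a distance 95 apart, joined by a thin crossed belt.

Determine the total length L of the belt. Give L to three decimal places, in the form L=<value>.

crossed belt: β = asin((r1+r2)/C) = asin(21/95) = 12.7709°
wrap1 = wrap2 = π + 2β = 205.5417°
tangent length = C·cosβ = 92.6499
L = (r1+r2)·wrap + 2·C·cosβ = 21·3.5874 + 2·92.6499 = 260.6347

L=260.635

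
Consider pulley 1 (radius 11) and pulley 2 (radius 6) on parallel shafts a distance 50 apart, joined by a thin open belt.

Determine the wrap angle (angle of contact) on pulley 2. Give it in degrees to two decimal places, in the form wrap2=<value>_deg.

open belt: β = asin((r2−r1)/C) = asin(-5/50) = -5.7392°
wrap1 = π − 2β = 191.4783°
wrap2 = π + 2β = 168.5217°

wrap2=168.52_deg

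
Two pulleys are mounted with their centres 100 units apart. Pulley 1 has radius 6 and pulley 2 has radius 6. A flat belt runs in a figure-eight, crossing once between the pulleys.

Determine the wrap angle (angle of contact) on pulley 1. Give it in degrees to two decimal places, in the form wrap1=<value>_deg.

wrap1=193.78_deg

crossed belt: β = asin((r1+r2)/C) = asin(12/100) = 6.8921°
wrap1 = wrap2 = π + 2β = 193.7842°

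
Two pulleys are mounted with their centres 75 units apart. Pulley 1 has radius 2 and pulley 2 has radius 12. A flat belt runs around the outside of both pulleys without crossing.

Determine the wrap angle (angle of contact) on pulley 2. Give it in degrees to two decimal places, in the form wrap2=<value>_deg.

wrap2=195.32_deg

open belt: β = asin((r2−r1)/C) = asin(10/75) = 7.6623°
wrap1 = π − 2β = 164.6755°
wrap2 = π + 2β = 195.3245°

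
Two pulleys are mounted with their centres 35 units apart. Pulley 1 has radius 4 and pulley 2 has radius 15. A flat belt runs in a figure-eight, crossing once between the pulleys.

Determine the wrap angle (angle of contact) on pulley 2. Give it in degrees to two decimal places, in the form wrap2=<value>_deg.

crossed belt: β = asin((r1+r2)/C) = asin(19/35) = 32.8783°
wrap1 = wrap2 = π + 2β = 245.7567°

wrap2=245.76_deg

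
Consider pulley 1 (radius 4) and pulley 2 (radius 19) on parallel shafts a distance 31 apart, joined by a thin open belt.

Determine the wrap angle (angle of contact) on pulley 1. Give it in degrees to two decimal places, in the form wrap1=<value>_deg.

wrap1=122.12_deg

open belt: β = asin((r2−r1)/C) = asin(15/31) = 28.9385°
wrap1 = π − 2β = 122.1229°
wrap2 = π + 2β = 237.8771°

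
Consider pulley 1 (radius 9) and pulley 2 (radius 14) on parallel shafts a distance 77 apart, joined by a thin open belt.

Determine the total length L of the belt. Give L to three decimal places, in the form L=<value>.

open belt: β = asin((r2−r1)/C) = asin(5/77) = 3.7231°
wrap1 = π − 2β = 172.5538°
wrap2 = π + 2β = 187.4462°
tangent length = C·cosβ = 76.8375
L = r1·wrap1 + r2·wrap2 + 2·C·cosβ = 9·3.0116 + 14·3.2716 + 2·76.8375 = 226.5814

L=226.581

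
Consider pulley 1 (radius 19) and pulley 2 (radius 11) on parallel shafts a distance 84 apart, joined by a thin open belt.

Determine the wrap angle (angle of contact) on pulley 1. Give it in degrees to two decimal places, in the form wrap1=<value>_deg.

open belt: β = asin((r2−r1)/C) = asin(-8/84) = -5.4650°
wrap1 = π − 2β = 190.9300°
wrap2 = π + 2β = 169.0700°

wrap1=190.93_deg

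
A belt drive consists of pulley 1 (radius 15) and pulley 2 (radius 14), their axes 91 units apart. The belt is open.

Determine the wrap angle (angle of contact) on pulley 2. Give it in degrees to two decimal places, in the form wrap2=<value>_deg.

wrap2=178.74_deg

open belt: β = asin((r2−r1)/C) = asin(-1/91) = -0.6296°
wrap1 = π − 2β = 181.2593°
wrap2 = π + 2β = 178.7407°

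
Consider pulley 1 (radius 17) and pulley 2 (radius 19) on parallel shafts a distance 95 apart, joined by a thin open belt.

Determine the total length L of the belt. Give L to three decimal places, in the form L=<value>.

L=303.139

open belt: β = asin((r2−r1)/C) = asin(2/95) = 1.2063°
wrap1 = π − 2β = 177.5874°
wrap2 = π + 2β = 182.4126°
tangent length = C·cosβ = 94.9789
L = r1·wrap1 + r2·wrap2 + 2·C·cosβ = 17·3.0995 + 19·3.1837 + 2·94.9789 = 303.1394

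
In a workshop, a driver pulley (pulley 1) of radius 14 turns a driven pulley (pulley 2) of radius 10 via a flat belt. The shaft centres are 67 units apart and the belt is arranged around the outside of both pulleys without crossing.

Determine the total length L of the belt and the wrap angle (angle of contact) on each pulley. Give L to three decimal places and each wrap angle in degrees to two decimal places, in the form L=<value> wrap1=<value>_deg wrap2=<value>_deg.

open belt: β = asin((r2−r1)/C) = asin(-4/67) = -3.4227°
wrap1 = π − 2β = 186.8454°
wrap2 = π + 2β = 173.1546°
tangent length = C·cosβ = 66.8805
L = r1·wrap1 + r2·wrap2 + 2·C·cosβ = 14·3.2611 + 10·3.0221 + 2·66.8805 = 209.6371

L=209.637 wrap1=186.85_deg wrap2=173.15_deg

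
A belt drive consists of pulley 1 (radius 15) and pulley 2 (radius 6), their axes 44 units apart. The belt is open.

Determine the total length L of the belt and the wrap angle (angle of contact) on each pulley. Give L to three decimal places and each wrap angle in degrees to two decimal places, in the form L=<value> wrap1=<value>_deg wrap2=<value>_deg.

open belt: β = asin((r2−r1)/C) = asin(-9/44) = -11.8029°
wrap1 = π − 2β = 203.6058°
wrap2 = π + 2β = 156.3942°
tangent length = C·cosβ = 43.0697
L = r1·wrap1 + r2·wrap2 + 2·C·cosβ = 15·3.5536 + 6·2.7296 + 2·43.0697 = 155.8209

L=155.821 wrap1=203.61_deg wrap2=156.39_deg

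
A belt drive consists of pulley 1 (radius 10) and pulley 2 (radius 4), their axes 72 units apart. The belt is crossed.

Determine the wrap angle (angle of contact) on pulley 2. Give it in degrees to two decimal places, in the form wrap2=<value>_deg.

wrap2=202.42_deg

crossed belt: β = asin((r1+r2)/C) = asin(14/72) = 11.2123°
wrap1 = wrap2 = π + 2β = 202.4245°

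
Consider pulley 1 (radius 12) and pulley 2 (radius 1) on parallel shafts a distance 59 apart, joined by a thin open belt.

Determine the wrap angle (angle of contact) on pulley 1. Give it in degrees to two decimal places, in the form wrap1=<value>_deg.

wrap1=201.49_deg

open belt: β = asin((r2−r1)/C) = asin(-11/59) = -10.7451°
wrap1 = π − 2β = 201.4903°
wrap2 = π + 2β = 158.5097°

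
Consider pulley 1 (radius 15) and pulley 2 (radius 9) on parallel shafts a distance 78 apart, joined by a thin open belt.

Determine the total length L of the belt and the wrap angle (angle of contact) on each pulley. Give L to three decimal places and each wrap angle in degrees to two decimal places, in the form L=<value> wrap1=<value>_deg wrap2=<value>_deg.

open belt: β = asin((r2−r1)/C) = asin(-6/78) = -4.4117°
wrap1 = π − 2β = 188.8235°
wrap2 = π + 2β = 171.1765°
tangent length = C·cosβ = 77.7689
L = r1·wrap1 + r2·wrap2 + 2·C·cosβ = 15·3.2956 + 9·2.9876 + 2·77.7689 = 231.8600

L=231.860 wrap1=188.82_deg wrap2=171.18_deg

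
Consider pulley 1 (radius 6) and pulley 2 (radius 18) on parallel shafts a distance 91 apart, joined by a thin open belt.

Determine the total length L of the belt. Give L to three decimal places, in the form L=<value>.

L=258.983

open belt: β = asin((r2−r1)/C) = asin(12/91) = 7.5776°
wrap1 = π − 2β = 164.8449°
wrap2 = π + 2β = 195.1551°
tangent length = C·cosβ = 90.2053
L = r1·wrap1 + r2·wrap2 + 2·C·cosβ = 6·2.8771 + 18·3.4061 + 2·90.2053 = 258.9829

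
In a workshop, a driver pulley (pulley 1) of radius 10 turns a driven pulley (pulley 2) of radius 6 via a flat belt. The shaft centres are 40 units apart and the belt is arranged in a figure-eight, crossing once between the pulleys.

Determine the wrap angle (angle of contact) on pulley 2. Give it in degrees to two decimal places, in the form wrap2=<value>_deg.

crossed belt: β = asin((r1+r2)/C) = asin(16/40) = 23.5782°
wrap1 = wrap2 = π + 2β = 227.1564°

wrap2=227.16_deg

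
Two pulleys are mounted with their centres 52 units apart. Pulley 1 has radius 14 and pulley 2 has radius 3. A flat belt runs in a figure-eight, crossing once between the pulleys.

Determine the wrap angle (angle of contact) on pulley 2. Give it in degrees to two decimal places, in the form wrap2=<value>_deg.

crossed belt: β = asin((r1+r2)/C) = asin(17/52) = 19.0821°
wrap1 = wrap2 = π + 2β = 218.1642°

wrap2=218.16_deg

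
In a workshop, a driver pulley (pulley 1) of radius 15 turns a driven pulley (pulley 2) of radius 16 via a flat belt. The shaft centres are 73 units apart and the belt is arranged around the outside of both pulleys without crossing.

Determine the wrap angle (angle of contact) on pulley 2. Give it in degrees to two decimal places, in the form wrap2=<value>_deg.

open belt: β = asin((r2−r1)/C) = asin(1/73) = 0.7849°
wrap1 = π − 2β = 178.4302°
wrap2 = π + 2β = 181.5698°

wrap2=181.57_deg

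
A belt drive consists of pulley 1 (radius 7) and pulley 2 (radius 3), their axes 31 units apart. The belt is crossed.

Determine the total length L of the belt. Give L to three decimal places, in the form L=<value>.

L=96.671

crossed belt: β = asin((r1+r2)/C) = asin(10/31) = 18.8191°
wrap1 = wrap2 = π + 2β = 217.6381°
tangent length = C·cosβ = 29.3428
L = (r1+r2)·wrap + 2·C·cosβ = 10·3.7985 + 2·29.3428 = 96.6706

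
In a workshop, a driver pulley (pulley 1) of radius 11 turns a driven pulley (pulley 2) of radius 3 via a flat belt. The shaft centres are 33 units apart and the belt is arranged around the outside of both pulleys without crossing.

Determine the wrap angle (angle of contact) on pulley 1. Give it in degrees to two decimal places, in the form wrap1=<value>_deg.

wrap1=208.06_deg

open belt: β = asin((r2−r1)/C) = asin(-8/33) = -14.0297°
wrap1 = π − 2β = 208.0593°
wrap2 = π + 2β = 151.9407°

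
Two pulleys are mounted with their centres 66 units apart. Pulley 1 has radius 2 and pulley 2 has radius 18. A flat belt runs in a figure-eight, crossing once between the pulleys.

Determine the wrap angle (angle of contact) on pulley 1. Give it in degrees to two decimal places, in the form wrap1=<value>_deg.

crossed belt: β = asin((r1+r2)/C) = asin(20/66) = 17.6397°
wrap1 = wrap2 = π + 2β = 215.2794°

wrap1=215.28_deg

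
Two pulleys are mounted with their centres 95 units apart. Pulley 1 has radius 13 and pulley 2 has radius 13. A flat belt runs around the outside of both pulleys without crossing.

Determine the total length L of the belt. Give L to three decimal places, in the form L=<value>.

open belt: β = asin((r2−r1)/C) = asin(0/95) = 0.0000°
wrap1 = π − 2β = 180.0000°
wrap2 = π + 2β = 180.0000°
tangent length = C·cosβ = 95.0000
L = r1·wrap1 + r2·wrap2 + 2·C·cosβ = 13·3.1416 + 13·3.1416 + 2·95.0000 = 271.6814

L=271.681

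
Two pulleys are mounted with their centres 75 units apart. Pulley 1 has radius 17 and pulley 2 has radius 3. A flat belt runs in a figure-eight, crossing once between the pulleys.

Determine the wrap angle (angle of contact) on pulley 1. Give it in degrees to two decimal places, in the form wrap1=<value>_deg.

crossed belt: β = asin((r1+r2)/C) = asin(20/75) = 15.4660°
wrap1 = wrap2 = π + 2β = 210.9320°

wrap1=210.93_deg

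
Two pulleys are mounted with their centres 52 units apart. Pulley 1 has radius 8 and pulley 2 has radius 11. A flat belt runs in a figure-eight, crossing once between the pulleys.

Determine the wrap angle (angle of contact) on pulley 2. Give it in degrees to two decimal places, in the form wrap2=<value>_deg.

crossed belt: β = asin((r1+r2)/C) = asin(19/52) = 21.4313°
wrap1 = wrap2 = π + 2β = 222.8625°

wrap2=222.86_deg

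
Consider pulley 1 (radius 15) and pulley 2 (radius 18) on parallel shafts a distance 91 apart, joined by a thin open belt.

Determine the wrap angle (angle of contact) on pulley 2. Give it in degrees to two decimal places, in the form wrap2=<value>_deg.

open belt: β = asin((r2−r1)/C) = asin(3/91) = 1.8892°
wrap1 = π − 2β = 176.2216°
wrap2 = π + 2β = 183.7784°

wrap2=183.78_deg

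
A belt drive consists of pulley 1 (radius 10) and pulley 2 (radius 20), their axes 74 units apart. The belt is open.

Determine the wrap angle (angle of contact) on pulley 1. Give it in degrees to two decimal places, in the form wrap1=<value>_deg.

wrap1=164.47_deg

open belt: β = asin((r2−r1)/C) = asin(10/74) = 7.7664°
wrap1 = π − 2β = 164.4671°
wrap2 = π + 2β = 195.5329°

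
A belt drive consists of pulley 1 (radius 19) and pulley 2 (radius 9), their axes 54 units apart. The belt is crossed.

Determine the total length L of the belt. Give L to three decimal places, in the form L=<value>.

crossed belt: β = asin((r1+r2)/C) = asin(28/54) = 31.2329°
wrap1 = wrap2 = π + 2β = 242.4659°
tangent length = C·cosβ = 46.1736
L = (r1+r2)·wrap + 2·C·cosβ = 28·4.2318 + 2·46.1736 = 210.8383

L=210.838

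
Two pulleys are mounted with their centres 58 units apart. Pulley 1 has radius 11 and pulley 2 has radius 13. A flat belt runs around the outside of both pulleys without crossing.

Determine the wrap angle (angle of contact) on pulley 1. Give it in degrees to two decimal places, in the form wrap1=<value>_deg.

wrap1=176.05_deg

open belt: β = asin((r2−r1)/C) = asin(2/58) = 1.9761°
wrap1 = π − 2β = 176.0478°
wrap2 = π + 2β = 183.9522°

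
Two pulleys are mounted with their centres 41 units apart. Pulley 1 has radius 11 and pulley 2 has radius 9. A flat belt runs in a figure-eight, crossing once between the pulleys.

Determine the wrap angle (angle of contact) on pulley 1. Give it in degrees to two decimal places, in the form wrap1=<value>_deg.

crossed belt: β = asin((r1+r2)/C) = asin(20/41) = 29.1964°
wrap1 = wrap2 = π + 2β = 238.3928°

wrap1=238.39_deg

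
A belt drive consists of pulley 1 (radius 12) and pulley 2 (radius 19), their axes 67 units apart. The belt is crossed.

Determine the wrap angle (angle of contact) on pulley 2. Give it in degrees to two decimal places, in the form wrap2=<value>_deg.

crossed belt: β = asin((r1+r2)/C) = asin(31/67) = 27.5606°
wrap1 = wrap2 = π + 2β = 235.1212°

wrap2=235.12_deg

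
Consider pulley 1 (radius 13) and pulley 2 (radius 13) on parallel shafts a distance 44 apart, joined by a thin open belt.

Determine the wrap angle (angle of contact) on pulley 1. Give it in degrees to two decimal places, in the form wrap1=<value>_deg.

wrap1=180.00_deg

open belt: β = asin((r2−r1)/C) = asin(0/44) = 0.0000°
wrap1 = π − 2β = 180.0000°
wrap2 = π + 2β = 180.0000°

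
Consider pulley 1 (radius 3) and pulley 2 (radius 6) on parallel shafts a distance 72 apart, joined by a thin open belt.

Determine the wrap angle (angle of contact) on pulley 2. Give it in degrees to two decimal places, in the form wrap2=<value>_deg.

wrap2=184.78_deg

open belt: β = asin((r2−r1)/C) = asin(3/72) = 2.3880°
wrap1 = π − 2β = 175.2240°
wrap2 = π + 2β = 184.7760°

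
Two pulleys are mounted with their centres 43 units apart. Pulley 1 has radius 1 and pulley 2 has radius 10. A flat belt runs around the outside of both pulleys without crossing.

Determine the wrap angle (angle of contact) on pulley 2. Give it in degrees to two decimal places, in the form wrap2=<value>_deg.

wrap2=204.16_deg

open belt: β = asin((r2−r1)/C) = asin(9/43) = 12.0815°
wrap1 = π − 2β = 155.8371°
wrap2 = π + 2β = 204.1629°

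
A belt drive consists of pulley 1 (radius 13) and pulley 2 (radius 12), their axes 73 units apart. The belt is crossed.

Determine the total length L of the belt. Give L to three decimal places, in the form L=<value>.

L=233.188

crossed belt: β = asin((r1+r2)/C) = asin(25/73) = 20.0272°
wrap1 = wrap2 = π + 2β = 220.0543°
tangent length = C·cosβ = 68.5857
L = (r1+r2)·wrap + 2·C·cosβ = 25·3.8407 + 2·68.5857 = 233.1882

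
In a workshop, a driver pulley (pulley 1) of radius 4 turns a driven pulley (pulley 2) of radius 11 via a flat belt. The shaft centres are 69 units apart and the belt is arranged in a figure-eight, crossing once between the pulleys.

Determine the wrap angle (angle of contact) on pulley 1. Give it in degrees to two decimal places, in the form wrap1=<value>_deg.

crossed belt: β = asin((r1+r2)/C) = asin(15/69) = 12.5559°
wrap1 = wrap2 = π + 2β = 205.1117°

wrap1=205.11_deg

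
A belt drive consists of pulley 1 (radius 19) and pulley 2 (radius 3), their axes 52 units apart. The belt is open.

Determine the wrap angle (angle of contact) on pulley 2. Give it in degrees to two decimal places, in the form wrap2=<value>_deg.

wrap2=144.16_deg

open belt: β = asin((r2−r1)/C) = asin(-16/52) = -17.9202°
wrap1 = π − 2β = 215.8404°
wrap2 = π + 2β = 144.1596°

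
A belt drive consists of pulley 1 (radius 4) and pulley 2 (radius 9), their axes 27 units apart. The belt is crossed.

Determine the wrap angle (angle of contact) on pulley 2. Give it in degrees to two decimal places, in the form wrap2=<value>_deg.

wrap2=237.56_deg

crossed belt: β = asin((r1+r2)/C) = asin(13/27) = 28.7822°
wrap1 = wrap2 = π + 2β = 237.5644°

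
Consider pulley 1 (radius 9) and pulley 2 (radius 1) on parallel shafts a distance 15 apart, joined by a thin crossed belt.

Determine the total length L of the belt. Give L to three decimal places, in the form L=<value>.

L=68.371

crossed belt: β = asin((r1+r2)/C) = asin(10/15) = 41.8103°
wrap1 = wrap2 = π + 2β = 263.6206°
tangent length = C·cosβ = 11.1803
L = (r1+r2)·wrap + 2·C·cosβ = 10·4.6010 + 2·11.1803 = 68.3712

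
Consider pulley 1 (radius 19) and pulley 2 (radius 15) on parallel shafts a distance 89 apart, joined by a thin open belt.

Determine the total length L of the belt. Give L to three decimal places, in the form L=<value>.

L=284.994

open belt: β = asin((r2−r1)/C) = asin(-4/89) = -2.5760°
wrap1 = π − 2β = 185.1519°
wrap2 = π + 2β = 174.8481°
tangent length = C·cosβ = 88.9101
L = r1·wrap1 + r2·wrap2 + 2·C·cosβ = 19·3.2315 + 15·3.0517 + 2·88.9101 = 284.9940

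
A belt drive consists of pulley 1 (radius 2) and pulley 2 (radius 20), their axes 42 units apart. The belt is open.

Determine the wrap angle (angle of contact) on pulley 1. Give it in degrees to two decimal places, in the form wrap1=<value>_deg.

wrap1=129.25_deg

open belt: β = asin((r2−r1)/C) = asin(18/42) = 25.3769°
wrap1 = π − 2β = 129.2461°
wrap2 = π + 2β = 230.7539°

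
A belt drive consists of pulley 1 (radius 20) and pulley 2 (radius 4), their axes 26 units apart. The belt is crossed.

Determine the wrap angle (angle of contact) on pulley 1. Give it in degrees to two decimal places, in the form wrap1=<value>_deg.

crossed belt: β = asin((r1+r2)/C) = asin(24/26) = 67.3801°
wrap1 = wrap2 = π + 2β = 314.7603°

wrap1=314.76_deg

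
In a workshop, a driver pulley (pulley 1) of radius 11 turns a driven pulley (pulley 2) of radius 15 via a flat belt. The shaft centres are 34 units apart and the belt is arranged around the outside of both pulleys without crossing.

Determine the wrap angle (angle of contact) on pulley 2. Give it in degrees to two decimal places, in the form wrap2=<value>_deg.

wrap2=193.51_deg

open belt: β = asin((r2−r1)/C) = asin(4/34) = 6.7563°
wrap1 = π − 2β = 166.4873°
wrap2 = π + 2β = 193.5127°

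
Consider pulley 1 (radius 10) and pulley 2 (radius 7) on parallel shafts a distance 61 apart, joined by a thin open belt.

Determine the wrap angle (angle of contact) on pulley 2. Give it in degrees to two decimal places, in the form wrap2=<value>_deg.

open belt: β = asin((r2−r1)/C) = asin(-3/61) = -2.8190°
wrap1 = π − 2β = 185.6379°
wrap2 = π + 2β = 174.3621°

wrap2=174.36_deg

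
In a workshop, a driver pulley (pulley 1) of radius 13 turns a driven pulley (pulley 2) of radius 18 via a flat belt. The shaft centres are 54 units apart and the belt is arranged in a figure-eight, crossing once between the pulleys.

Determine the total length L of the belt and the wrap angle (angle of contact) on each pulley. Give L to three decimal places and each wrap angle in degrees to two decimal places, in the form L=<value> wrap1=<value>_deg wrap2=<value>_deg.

L=223.731 wrap1=250.07_deg wrap2=250.07_deg

crossed belt: β = asin((r1+r2)/C) = asin(31/54) = 35.0348°
wrap1 = wrap2 = π + 2β = 250.0696°
tangent length = C·cosβ = 44.2154
L = (r1+r2)·wrap + 2·C·cosβ = 31·4.3645 + 2·44.2154 = 223.7315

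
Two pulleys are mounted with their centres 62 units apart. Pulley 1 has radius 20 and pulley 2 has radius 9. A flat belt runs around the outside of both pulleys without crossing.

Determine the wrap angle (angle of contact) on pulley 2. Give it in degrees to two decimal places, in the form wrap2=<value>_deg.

open belt: β = asin((r2−r1)/C) = asin(-11/62) = -10.2195°
wrap1 = π − 2β = 200.4390°
wrap2 = π + 2β = 159.5610°

wrap2=159.56_deg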